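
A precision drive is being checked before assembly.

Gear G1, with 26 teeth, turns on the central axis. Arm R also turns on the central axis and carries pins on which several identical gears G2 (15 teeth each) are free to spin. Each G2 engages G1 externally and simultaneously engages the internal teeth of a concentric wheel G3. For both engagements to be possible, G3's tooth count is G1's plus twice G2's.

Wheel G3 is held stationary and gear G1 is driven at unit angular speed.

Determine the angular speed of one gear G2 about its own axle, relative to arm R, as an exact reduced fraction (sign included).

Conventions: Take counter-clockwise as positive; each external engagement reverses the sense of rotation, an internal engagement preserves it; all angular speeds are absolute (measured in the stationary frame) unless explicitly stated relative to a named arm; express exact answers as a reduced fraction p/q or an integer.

-728/615

planetary set (26T centre, 15T on arm, 56T internal) — Willis relation
ring teeth: 26 + 2·15 = 56
26(ω_sun−ω_arm) = −56(ω_ring−ω_arm),  ω_ring = 0, ω_sun = 1
26(1−ω_arm) = −56(0−ω_arm)  ⇒  82·ω_arm = 26  ⇒  ω_arm = 13/41
sun–planet mesh: 26·(1−13/41) = −15·(ω_p−ω_arm)  ⇒  ω_p−ω_arm = -728/615
exact speed ratio = -728/615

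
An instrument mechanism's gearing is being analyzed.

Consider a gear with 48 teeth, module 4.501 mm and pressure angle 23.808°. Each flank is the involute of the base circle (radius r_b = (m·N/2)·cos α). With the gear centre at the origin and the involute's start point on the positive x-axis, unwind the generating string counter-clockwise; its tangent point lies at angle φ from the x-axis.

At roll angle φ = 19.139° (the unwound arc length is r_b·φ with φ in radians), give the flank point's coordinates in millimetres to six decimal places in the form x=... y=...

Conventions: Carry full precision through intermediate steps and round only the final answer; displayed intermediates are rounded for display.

single-mesh involute tooth geometry (48T wheel at module 4.501)
pitch radius r_p = m·N/2 = 4.501·48/2 = 108.024000
base radius r_b = r_p·cos α = 108.024000·cos 23.808° = 98.831516
roll angle φ = 19.139° = 0.33403857 rad
x = r_b·(cos φ + φ·sin φ) = 104.192551
y = r_b·(sin φ − φ·cos φ) = 1.214256

x=104.192551 y=1.214256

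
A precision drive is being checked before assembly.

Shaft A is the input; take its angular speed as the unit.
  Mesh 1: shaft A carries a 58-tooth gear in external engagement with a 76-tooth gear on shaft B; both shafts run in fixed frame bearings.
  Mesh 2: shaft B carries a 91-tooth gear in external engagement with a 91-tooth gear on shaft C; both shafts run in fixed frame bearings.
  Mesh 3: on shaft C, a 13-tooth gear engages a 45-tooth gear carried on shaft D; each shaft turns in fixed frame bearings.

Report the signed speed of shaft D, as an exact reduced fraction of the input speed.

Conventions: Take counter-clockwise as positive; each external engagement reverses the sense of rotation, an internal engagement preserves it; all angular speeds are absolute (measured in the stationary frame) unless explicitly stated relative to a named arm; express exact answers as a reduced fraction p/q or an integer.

3-mesh fixed-axis compound train (all bearings frame-fixed)
mesh 1 [58T→76T]: |ω|/ω_in = 1×58/76 = 29/38, sense flips to −
mesh 2 [91T→91T]: |ω|/ω_in = (29/38)×91/91 = 29/38, sense flips to +
mesh 3 [13T→45T]: |ω|/ω_in = (29/38)×13/45 = 377/1710, sense flips to −
signed output speed (× input speed) = -377/1710

-377/1710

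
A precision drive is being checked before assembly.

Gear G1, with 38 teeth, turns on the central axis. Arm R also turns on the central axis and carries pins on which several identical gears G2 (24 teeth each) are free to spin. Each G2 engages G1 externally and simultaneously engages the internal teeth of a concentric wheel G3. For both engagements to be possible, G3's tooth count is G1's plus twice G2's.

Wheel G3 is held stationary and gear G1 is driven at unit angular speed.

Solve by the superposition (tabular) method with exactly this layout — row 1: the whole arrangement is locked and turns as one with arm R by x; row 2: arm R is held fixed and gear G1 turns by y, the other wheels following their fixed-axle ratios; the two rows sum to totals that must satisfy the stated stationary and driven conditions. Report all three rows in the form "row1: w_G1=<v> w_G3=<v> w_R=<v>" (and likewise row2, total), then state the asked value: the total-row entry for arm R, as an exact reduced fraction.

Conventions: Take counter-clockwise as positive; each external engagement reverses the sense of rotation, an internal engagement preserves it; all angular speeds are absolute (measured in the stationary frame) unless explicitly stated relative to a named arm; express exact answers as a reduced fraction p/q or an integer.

row1: w_G1=19/62 w_G3=19/62 w_R=19/62
row2: w_G1=43/62 w_G3=-19/62 w_R=0
total: w_G1=1 w_G3=0 w_R=19/62
asked value: 19/62

topology: planetary set — G1 38T / G2 24T / G3 86T, arm = carrier (Willis)
row 1: whole set turns with the arm by x
row 2 — arm fixed, fixed-axis ratios: sun y, ring −(38/86)·y, arm 0
boundary: total ω_ring = x − (38/86)·y = 0 and total ω_sun = x + y = 1  ⇒  y = 43/62, x = 19/62
row 2 ring = −(38/86)·43/62 = -19/62
totals (row 1 + row 2): sun 19/62 + 43/62 = 1, ring 19/62 + (-19/62) = 0, arm 19/62 + 0 = 19/62
asked cell (total, arm) = 19/62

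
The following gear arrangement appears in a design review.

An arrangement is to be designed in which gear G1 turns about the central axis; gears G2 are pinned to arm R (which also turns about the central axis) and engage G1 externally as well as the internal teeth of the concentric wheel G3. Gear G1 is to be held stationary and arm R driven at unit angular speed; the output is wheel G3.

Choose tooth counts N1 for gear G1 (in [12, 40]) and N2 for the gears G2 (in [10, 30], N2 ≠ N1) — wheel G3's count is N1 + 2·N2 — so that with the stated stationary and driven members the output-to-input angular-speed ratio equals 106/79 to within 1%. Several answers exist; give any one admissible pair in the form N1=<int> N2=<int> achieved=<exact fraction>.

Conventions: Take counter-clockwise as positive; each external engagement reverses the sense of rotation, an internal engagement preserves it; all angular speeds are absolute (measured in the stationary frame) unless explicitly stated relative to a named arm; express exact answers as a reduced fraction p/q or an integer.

design class (target 106/79): planetary set
Willis with ω_sun = 0: ω_ring/ω_arm = (N1+N3)/N3; set equal to 106/79  ⇒  N3/N1 = 1/(106/79 − 1) = 79/27
N3 = N1 + 2·N2  ⇒  N2/N1 = (N3/N1 − 1)/2 = (79/27 − 1)/2 = 26/27
smallest multiple with N1 ≥ 12 and N2 ≥ 10: k = 1  ⇒  N1 = 1·27 = 27, N2 = 1·26 = 26 (N1 ≤ 40, N2 ≤ 30, N2 ≠ N1 ✓), N3 = 27 + 2·26 = 79
check: (N1+N3)/N3 with N1 = 27, N3 = 79 gives 106/79; |achieved − target| = 0 ≤ 53/3950 ✓

N1=27 N2=26 achieved=106/79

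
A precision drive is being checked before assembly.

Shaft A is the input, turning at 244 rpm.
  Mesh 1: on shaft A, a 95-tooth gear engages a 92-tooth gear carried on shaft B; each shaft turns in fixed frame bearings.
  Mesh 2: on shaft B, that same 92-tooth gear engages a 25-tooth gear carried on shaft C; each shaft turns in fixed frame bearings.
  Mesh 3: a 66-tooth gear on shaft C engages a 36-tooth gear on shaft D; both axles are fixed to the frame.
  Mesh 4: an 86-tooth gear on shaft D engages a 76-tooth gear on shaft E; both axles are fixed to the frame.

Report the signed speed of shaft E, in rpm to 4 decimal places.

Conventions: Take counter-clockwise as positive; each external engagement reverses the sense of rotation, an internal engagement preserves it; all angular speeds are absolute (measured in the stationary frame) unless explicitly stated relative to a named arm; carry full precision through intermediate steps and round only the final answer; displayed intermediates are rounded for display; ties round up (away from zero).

recognized (5 fixed axles, 4 meshes): fixed-axis compound train
mesh 1 [95T→92T]: ω = 244.0000×95/92 = 251.9565 rpm, sense flips to −
mesh 2 [92T→25T]: ω = 251.9565×92/25 = 927.2000 rpm, sense flips to +
mesh 3 [66T→36T]: ω = 927.2000×66/36 = 1699.8667 rpm, sense flips to −
mesh 4 [86T→76T]: ω = 1699.8667×86/76 = 1923.5333 rpm, sense flips to +
signed output speed = +1923.5333 rpm

+1923.5333 rpm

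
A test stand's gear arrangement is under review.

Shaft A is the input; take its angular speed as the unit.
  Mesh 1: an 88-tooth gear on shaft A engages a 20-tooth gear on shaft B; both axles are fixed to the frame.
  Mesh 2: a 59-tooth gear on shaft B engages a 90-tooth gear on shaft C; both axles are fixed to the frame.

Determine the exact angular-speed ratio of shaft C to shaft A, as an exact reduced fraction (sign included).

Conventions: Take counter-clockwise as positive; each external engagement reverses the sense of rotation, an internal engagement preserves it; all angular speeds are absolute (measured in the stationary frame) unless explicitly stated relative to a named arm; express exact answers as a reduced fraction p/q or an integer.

649/225

class = fixed-axis compound train [2 meshes; 2 ratios multiply, 2 sense flips]
mesh 1 [88T→20T]: running ratio 22/5, sense −
mesh 2 [59T→90T]: running ratio 649/225, sense +
ω_out/ω_in = 649/225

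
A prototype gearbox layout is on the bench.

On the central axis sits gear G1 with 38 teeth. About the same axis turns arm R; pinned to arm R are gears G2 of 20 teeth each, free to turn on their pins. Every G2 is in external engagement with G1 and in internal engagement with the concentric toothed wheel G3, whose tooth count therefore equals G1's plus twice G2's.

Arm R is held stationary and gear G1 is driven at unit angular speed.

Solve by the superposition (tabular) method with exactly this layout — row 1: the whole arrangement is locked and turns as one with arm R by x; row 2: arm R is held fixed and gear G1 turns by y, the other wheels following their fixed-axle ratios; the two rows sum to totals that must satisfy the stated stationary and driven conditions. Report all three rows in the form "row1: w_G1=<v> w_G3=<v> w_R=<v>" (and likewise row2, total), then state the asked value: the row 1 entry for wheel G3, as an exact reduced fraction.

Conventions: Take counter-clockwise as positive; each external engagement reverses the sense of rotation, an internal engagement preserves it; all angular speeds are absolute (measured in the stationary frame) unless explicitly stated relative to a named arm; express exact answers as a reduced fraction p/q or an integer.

topology: planetary set — G1 38T / G2 20T / G3 78T, arm = carrier (Willis)
row 1: whole set turns with the arm by x
row 2 (arm held, sun turns y): ω_ring = −(38/78)·y, ω_arm = 0
boundary: total ω_arm = x = 0 and total ω_sun = x + y = 1  ⇒  y = 1, x = 0
row 2 ring = −(38/78)·1 = -19/39
totals (row 1 + row 2): sun 0 + 1 = 1, ring 0 + (-19/39) = -19/39, arm 0 + 0 = 0
asked cell (row1, ring) = 0

row1: w_G1=0 w_G3=0 w_R=0
row2: w_G1=1 w_G3=-19/39 w_R=0
total: w_G1=1 w_G3=-19/39 w_R=0
asked value: 0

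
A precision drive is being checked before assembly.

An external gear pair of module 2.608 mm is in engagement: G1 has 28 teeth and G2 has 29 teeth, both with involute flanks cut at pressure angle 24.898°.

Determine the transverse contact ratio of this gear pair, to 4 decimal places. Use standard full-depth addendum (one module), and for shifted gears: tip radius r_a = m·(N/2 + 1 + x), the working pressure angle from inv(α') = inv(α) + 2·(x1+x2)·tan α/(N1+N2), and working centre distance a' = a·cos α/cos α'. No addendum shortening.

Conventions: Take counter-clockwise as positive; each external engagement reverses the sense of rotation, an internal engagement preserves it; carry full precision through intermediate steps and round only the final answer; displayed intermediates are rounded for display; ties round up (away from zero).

topology: single-mesh involute geometry — m = 2.608, 28T/29T pair
base radii: r_b1 = 33.118528, r_b2 = 34.301332
tip radii: r_a1 = 39.120000, r_a2 = 40.424000
no profile shift: α' = α, a' = a
action lengths: √(r_a1²−r_b1²) = 20.821564, √(r_a2²−r_b2²) = 21.389679
base pitch p_b = π·m·cos α = 7.431780
CR = (20.821564 + 21.389679 − 74.328000·sin 24.89800°)/7.431780 = 1.469210
contact ratio ≈ 1.4692

1.4692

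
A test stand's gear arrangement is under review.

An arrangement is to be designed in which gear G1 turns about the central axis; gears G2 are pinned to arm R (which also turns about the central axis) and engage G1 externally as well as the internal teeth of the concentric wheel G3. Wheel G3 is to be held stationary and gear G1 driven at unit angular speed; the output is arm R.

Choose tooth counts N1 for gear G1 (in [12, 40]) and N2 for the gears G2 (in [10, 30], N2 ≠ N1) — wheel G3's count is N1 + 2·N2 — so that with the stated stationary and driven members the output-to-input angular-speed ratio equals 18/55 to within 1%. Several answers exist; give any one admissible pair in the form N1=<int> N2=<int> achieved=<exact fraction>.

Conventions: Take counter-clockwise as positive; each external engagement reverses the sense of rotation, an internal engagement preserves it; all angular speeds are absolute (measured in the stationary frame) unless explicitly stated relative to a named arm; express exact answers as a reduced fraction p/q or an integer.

N1=36 N2=19 achieved=18/55

design class (target 18/55): planetary set
Willis with ω_ring = 0: ω_arm/ω_sun = N1/(N1+N3); set equal to 18/55  ⇒  N3/N1 = 1/(18/55) − 1 = 37/18
N3 = N1 + 2·N2  ⇒  N2/N1 = (N3/N1 − 1)/2 = (37/18 − 1)/2 = 19/36
smallest multiple with N1 ≥ 12 and N2 ≥ 10: k = 1  ⇒  N1 = 1·36 = 36, N2 = 1·19 = 19 (N1 ≤ 40, N2 ≤ 30, N2 ≠ N1 ✓), N3 = 36 + 2·19 = 74
check: N1/(N1+N3) with N1 = 36, N3 = 74 gives 18/55; |achieved − target| = 0 ≤ 9/2750 ✓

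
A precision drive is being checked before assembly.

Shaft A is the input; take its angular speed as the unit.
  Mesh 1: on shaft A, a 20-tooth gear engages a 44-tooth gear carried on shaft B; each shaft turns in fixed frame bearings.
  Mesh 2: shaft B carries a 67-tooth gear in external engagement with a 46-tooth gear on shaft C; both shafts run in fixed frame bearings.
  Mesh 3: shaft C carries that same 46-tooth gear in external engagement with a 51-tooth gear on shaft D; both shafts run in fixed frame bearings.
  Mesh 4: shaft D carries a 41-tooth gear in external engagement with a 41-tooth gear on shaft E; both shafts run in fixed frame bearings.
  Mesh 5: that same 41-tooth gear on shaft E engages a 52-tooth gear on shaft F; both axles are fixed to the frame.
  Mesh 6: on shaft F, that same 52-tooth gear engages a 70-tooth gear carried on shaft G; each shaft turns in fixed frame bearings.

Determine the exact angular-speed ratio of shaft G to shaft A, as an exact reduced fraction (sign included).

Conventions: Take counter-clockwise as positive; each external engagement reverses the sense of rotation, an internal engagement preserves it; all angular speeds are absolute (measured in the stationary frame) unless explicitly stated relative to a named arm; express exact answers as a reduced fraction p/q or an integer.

2747/7854

class = fixed-axis compound train [6 meshes; 6 ratios multiply, 6 sense flips]
mesh 1 [20T→44T]: running ratio 5/11, sense −
mesh 2 [67T→46T]: running ratio 335/506, sense +
mesh 3 [46T→51T]: running ratio 335/561, sense −
mesh 4 [41T→41T]: running ratio 335/561, sense +
mesh 5 [41T→52T]: running ratio 13735/29172, sense −
mesh 6 [52T→70T]: running ratio 2747/7854, sense +
ω_out/ω_in = 2747/7854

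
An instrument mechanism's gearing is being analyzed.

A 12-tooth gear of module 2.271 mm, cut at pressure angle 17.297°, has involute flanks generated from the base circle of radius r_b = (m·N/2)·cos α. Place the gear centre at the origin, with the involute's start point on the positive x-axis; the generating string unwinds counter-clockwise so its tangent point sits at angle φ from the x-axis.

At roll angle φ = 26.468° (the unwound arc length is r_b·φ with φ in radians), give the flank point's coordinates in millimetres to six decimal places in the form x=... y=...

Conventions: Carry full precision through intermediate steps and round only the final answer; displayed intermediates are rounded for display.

x=14.324750 y=0.418454

class = single-mesh tooth geometry [base-circle involute, m = 2.271, 12T]
pitch radius r_p = m·N/2 = 2.271·12/2 = 13.626000
base radius r_b = r_p·cos α = 13.626000·cos 17.297° = 13.009783
roll angle φ = 26.468° = 0.46195375 rad
x = r_b·(cos φ + φ·sin φ) = 14.324750
y = r_b·(sin φ − φ·cos φ) = 0.418454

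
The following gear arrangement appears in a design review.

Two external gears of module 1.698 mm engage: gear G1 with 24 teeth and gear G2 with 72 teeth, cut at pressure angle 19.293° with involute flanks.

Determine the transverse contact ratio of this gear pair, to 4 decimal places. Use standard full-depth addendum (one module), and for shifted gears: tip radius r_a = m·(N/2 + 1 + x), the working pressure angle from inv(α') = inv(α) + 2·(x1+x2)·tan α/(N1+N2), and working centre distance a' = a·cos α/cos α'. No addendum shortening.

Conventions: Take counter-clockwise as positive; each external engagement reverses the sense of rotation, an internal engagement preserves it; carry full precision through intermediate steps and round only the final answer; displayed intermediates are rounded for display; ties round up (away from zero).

1.7426

recognized (one external pair, fixed centres): single-mesh tooth geometry, m = 1.698, N1 = 24, N2 = 72
base radii: r_b1 = 19.231711, r_b2 = 57.695132
tip radii: r_a1 = 22.074000, r_a2 = 62.826000
no profile shift: α' = α, a' = a
action lengths: √(r_a1²−r_b1²) = 10.835256, √(r_a2²−r_b2²) = 24.867207
base pitch p_b = π·m·cos α = 5.034850
CR = (10.835256 + 24.867207 − 81.504000·sin 19.29300°)/5.034850 = 1.742577
contact ratio ≈ 1.7426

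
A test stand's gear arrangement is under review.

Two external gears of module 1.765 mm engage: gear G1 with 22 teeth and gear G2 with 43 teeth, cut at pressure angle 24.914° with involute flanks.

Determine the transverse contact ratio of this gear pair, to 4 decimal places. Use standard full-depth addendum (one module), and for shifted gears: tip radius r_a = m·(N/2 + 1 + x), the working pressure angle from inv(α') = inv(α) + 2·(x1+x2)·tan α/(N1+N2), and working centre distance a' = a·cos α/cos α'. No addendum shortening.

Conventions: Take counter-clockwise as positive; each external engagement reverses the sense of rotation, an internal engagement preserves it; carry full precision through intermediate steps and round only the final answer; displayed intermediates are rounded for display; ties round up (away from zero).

recognized (one external pair, fixed centres): single-mesh tooth geometry, m = 1.765, N1 = 22, N2 = 43
base radii: r_b1 = 17.608262, r_b2 = 34.416148
tip radii: r_a1 = 21.180000, r_a2 = 39.712500
no profile shift: α' = α, a' = a
action lengths: √(r_a1²−r_b1²) = 11.770366, √(r_a2²−r_b2²) = 19.814425
base pitch p_b = π·m·cos α = 5.028908
CR = (11.770366 + 19.814425 − 57.362500·sin 24.91400°)/5.028908 = 1.475551
contact ratio ≈ 1.4756

1.4756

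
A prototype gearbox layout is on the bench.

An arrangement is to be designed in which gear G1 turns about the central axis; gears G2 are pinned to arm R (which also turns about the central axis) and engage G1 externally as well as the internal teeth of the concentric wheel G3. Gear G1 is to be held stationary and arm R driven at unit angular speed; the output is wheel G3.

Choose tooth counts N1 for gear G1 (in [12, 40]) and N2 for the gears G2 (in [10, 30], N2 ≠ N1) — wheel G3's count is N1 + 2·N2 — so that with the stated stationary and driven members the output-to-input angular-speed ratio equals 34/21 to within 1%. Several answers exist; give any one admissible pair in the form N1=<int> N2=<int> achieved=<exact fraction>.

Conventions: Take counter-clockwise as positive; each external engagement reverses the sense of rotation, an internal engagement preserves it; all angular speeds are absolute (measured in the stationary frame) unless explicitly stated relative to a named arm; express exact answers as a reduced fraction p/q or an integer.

design class (target 34/21): planetary set
Willis with ω_sun = 0: ω_ring/ω_arm = (N1+N3)/N3; set equal to 34/21  ⇒  N3/N1 = 1/(34/21 − 1) = 21/13
N3 = N1 + 2·N2  ⇒  N2/N1 = (N3/N1 − 1)/2 = (21/13 − 1)/2 = 4/13
smallest multiple with N1 ≥ 12 and N2 ≥ 10: k = 3  ⇒  N1 = 3·13 = 39, N2 = 3·4 = 12 (N1 ≤ 40, N2 ≤ 30, N2 ≠ N1 ✓), N3 = 39 + 2·12 = 63
check: (N1+N3)/N3 with N1 = 39, N3 = 63 gives 34/21; |achieved − target| = 0 ≤ 17/1050 ✓

N1=39 N2=12 achieved=34/21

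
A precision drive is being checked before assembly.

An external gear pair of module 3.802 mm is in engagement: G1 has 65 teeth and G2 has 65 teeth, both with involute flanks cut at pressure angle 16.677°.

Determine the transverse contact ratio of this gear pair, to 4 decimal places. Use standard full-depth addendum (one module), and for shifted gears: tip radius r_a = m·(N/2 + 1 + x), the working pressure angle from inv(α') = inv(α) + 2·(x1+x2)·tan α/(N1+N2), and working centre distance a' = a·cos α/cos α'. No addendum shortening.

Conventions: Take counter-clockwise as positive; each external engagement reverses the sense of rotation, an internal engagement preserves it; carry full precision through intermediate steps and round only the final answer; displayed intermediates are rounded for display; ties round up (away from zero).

single-mesh involute tooth geometry (65T engaging 65T at module 3.802)
base radii: r_b1 = 118.367581, r_b2 = 118.367581
tip radii: r_a1 = 127.367000, r_a2 = 127.367000
no profile shift: α' = α, a' = a
action lengths: √(r_a1²−r_b1²) = 47.026253, √(r_a2²−r_b2²) = 47.026253
base pitch p_b = π·m·cos α = 11.441930
CR = (47.026253 + 47.026253 − 247.130000·sin 16.67700°)/11.441930 = 2.021698
contact ratio ≈ 2.0217

2.0217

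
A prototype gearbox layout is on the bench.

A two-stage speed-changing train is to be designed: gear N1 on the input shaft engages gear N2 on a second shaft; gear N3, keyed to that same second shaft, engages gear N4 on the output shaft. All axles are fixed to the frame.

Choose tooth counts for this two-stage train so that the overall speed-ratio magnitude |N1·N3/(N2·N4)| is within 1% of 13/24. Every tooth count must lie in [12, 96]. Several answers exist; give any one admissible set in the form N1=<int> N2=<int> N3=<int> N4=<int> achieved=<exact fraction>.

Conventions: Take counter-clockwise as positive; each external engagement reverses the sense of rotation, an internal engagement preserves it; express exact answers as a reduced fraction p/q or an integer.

N1=12 N2=24 N3=13 N4=12 achieved=13/24

2-stage fixed-axis compound train for ratio 13/24
target = 13/24 in lowest terms: an exact hit needs N1·N3 = k·13 and N2·N4 = k·24 for one integer k, every count in [12, 96]; additionally prefer no 1:1 stage (N1 ≠ N2, N3 ≠ N4)
k = 1…11: no 1:1-free in-range split of k·13 and k·24 into factor pairs; take k = 12
k = 12: N1·N3 = 156 = 12·13, N2·N4 = 288 = 24·12
achieved = 12·13/(24·12) = 13/24; |achieved − target| = 0 ≤ 13/2400 ✓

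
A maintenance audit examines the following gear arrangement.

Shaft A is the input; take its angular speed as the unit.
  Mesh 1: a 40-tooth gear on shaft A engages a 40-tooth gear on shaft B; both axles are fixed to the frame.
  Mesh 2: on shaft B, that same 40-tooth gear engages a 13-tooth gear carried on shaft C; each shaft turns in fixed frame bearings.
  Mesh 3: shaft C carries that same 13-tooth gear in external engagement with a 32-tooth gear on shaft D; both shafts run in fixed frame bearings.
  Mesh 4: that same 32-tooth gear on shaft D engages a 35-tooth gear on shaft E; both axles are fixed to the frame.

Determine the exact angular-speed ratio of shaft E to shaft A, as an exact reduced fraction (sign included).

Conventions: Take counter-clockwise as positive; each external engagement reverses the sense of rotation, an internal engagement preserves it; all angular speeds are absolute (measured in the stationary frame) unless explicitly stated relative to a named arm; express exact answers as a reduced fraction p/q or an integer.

class = fixed-axis compound train [4 meshes; 4 ratios multiply, 4 sense flips]
mesh 1 [40T→40T]: running ratio 1, sense −
mesh 2 [40T→13T]: running ratio 40/13, sense +
mesh 3 [13T→32T]: running ratio 5/4, sense −
mesh 4 [32T→35T]: running ratio 8/7, sense +
ω_out/ω_in = 8/7

8/7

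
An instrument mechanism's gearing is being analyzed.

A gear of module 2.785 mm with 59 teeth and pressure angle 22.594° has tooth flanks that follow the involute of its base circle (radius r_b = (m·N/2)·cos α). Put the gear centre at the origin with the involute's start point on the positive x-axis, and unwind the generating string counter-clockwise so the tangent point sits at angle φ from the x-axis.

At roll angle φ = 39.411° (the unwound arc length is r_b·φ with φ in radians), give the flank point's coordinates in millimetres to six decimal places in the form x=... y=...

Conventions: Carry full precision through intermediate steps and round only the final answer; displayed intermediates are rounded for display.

x=91.728840 y=7.845866

class = single-mesh tooth geometry [base-circle involute, m = 2.785, 59T]
pitch radius r_p = m·N/2 = 2.785·59/2 = 82.157500
base radius r_b = r_p·cos α = 82.157500·cos 22.594° = 75.851949
roll angle φ = 39.411° = 0.68785171 rad
x = r_b·(cos φ + φ·sin φ) = 91.728840
y = r_b·(sin φ − φ·cos φ) = 7.845866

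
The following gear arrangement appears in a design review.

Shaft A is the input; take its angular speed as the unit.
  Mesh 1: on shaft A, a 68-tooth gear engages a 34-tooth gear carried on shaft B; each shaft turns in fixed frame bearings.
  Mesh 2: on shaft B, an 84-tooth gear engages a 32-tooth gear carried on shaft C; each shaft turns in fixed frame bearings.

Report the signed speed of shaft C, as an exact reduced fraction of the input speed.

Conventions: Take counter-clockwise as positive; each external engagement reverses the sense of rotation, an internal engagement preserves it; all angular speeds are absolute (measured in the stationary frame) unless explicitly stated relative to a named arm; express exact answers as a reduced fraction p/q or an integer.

21/4

2-mesh fixed-axis compound train (all bearings frame-fixed)
mesh 1 [68T→34T]: |ω|/ω_in = 1×68/34 = 2, sense flips to −
mesh 2 [84T→32T]: |ω|/ω_in = 2×84/32 = 21/4, sense flips to +
signed output speed (× input speed) = 21/4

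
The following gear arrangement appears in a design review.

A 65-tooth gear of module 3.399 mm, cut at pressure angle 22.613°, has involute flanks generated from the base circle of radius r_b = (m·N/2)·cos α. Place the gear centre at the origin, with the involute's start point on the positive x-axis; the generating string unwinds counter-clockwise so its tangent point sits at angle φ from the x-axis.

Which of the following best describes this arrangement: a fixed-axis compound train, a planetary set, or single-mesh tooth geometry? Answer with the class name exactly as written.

single-mesh tooth geometry

class = single-mesh tooth geometry [base-circle involute, m = 3.399, 65T]
classification: single-mesh tooth geometry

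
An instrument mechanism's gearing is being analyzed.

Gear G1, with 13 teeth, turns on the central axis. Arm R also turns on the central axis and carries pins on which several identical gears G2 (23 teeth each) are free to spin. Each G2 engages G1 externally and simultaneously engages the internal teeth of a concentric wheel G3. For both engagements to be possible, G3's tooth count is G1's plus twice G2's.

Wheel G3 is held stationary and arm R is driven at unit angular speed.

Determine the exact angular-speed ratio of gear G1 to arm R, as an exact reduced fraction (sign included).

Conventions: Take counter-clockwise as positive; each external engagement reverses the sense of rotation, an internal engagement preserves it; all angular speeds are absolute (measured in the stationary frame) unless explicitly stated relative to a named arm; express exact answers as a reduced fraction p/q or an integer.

planetary set (13T centre, 23T on arm, 59T internal) — Willis relation
ring teeth: 13 + 2·23 = 59
13(ω_sun−ω_arm) = −59(ω_ring−ω_arm),  ω_ring = 0, ω_arm = 1
ω_sun = 1 − (59/13)(0−1) = 72/13
ω_out/ω_in = 72/13

72/13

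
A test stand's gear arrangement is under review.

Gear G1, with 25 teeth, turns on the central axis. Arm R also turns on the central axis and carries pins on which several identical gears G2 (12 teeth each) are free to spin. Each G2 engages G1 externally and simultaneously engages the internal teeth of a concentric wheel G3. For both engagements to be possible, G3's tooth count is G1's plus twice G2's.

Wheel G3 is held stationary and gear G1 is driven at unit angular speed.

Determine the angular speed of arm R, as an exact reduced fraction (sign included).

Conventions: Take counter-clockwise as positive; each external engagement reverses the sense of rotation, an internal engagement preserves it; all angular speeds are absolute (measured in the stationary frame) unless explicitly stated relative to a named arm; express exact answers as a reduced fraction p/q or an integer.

25/74

topology: planetary set — G1 25T / G2 12T / G3 49T, arm = carrier (Willis)
ring teeth: 25 + 2·12 = 49
25(ω_sun−ω_arm) = −49(ω_ring−ω_arm),  ω_ring = 0, ω_sun = 1
25(1−ω_arm) = −49(0−ω_arm)  ⇒  74·ω_arm = 25  ⇒  ω_arm = 25/74
exact speed ratio = 25/74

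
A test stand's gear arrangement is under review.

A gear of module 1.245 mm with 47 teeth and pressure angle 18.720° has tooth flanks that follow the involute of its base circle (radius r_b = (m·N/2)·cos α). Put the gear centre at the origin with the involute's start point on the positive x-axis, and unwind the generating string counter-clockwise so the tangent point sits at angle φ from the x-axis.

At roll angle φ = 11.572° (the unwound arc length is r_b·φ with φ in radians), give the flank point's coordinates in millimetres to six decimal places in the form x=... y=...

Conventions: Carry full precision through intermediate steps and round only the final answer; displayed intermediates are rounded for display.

x=28.269141 y=0.075787

single-mesh involute tooth geometry (47T wheel at module 1.245)
pitch radius r_p = m·N/2 = 1.245·47/2 = 29.257500
base radius r_b = r_p·cos α = 29.257500·cos 18.720° = 27.709729
roll angle φ = 11.572° = 0.20196950 rad
x = r_b·(cos φ + φ·sin φ) = 28.269141
y = r_b·(sin φ − φ·cos φ) = 0.075787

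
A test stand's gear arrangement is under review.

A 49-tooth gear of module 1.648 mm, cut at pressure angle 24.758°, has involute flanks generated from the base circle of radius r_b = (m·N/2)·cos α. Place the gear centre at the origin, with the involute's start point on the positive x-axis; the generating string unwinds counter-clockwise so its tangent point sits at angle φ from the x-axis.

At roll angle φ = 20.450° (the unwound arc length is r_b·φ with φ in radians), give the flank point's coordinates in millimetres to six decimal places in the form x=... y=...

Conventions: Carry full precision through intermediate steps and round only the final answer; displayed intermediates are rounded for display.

x=38.926374 y=0.548653

single-mesh involute tooth geometry (49T wheel at module 1.648)
pitch radius r_p = m·N/2 = 1.648·49/2 = 40.376000
base radius r_b = r_p·cos α = 40.376000·cos 24.758° = 36.664828
roll angle φ = 20.450° = 0.35691983 rad
x = r_b·(cos φ + φ·sin φ) = 38.926374
y = r_b·(sin φ − φ·cos φ) = 0.548653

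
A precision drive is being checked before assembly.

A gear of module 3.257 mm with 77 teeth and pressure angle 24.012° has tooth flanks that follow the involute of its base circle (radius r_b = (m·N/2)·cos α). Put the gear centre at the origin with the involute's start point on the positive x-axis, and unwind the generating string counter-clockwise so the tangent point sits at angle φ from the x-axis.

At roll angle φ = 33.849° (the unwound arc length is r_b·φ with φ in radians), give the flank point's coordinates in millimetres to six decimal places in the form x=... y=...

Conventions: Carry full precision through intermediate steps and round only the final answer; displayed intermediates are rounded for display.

x=132.821018 y=7.601207

recognized (one wheel, involute flank): single-mesh tooth geometry, m = 3.257, N = 77
pitch radius r_p = m·N/2 = 3.257·77/2 = 125.394500
base radius r_b = r_p·cos α = 125.394500·cos 24.012° = 114.542891
roll angle φ = 33.849° = 0.59077650 rad
x = r_b·(cos φ + φ·sin φ) = 132.821018
y = r_b·(sin φ − φ·cos φ) = 7.601207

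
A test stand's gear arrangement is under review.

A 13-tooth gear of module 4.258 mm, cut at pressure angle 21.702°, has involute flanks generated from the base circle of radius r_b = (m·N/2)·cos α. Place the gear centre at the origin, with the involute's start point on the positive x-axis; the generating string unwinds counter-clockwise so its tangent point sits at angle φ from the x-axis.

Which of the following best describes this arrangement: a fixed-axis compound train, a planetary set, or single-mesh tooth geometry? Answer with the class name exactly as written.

single-mesh tooth geometry

class = single-mesh tooth geometry [base-circle involute, m = 4.258, 13T]
classification: single-mesh tooth geometry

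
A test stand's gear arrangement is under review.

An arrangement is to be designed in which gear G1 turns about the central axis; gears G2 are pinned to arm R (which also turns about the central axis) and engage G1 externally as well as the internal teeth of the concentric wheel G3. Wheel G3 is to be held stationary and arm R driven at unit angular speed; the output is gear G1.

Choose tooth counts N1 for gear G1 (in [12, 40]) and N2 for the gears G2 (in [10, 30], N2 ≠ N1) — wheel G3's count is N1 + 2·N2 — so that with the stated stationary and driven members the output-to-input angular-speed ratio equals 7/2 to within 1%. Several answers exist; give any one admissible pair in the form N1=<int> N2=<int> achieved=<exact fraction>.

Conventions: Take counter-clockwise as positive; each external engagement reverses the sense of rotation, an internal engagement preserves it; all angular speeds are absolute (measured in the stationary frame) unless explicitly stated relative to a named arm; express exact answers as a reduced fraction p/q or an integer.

N1=16 N2=12 achieved=7/2

planetary set to be sized for 7/2 (Willis relation)
Willis with ω_ring = 0: ω_sun/ω_arm = (N1+N3)/N1; set equal to 7/2  ⇒  N3/N1 = 7/2 − 1 = 5/2
N3 = N1 + 2·N2  ⇒  N2/N1 = (N3/N1 − 1)/2 = (5/2 − 1)/2 = 3/4
smallest multiple with N1 ≥ 12 and N2 ≥ 10: k = 4  ⇒  N1 = 4·4 = 16, N2 = 4·3 = 12 (N1 ≤ 40, N2 ≤ 30, N2 ≠ N1 ✓), N3 = 16 + 2·12 = 40
check: (N1+N3)/N1 with N1 = 16, N3 = 40 gives 7/2; |achieved − target| = 0 ≤ 7/200 ✓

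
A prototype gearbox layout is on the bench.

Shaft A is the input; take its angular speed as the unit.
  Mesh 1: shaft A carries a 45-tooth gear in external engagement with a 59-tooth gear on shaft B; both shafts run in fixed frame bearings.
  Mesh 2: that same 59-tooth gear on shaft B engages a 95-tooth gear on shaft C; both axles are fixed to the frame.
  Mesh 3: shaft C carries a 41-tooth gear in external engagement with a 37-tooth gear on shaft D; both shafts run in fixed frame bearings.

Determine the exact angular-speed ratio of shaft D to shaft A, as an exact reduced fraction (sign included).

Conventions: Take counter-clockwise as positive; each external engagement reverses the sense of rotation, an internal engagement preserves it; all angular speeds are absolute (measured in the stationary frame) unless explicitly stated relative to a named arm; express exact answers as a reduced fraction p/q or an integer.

class = fixed-axis compound train [3 meshes; 3 ratios multiply, 3 sense flips]
mesh 1 [45T→59T]: running ratio 45/59, sense −
mesh 2 [59T→95T]: running ratio 9/19, sense +
mesh 3 [41T→37T]: running ratio 369/703, sense −
ω_out/ω_in = -369/703

-369/703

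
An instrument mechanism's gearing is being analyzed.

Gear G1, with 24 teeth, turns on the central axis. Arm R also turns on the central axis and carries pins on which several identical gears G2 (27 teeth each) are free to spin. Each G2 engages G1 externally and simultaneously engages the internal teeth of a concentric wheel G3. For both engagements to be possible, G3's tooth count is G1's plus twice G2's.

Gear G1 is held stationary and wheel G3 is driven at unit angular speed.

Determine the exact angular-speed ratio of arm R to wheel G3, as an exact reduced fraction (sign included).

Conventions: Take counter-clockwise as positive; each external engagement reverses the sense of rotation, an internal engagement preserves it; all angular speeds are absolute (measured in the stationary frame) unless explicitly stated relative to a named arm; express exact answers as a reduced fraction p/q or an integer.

planetary set (24T centre, 27T on arm, 78T internal) — Willis relation
ring teeth: 24 + 2·27 = 78
24(ω_sun−ω_arm) = −78(ω_ring−ω_arm),  ω_sun = 0, ω_ring = 1
24(0−ω_arm) = −78(1−ω_arm)  ⇒  102·ω_arm = 78  ⇒  ω_arm = 13/17
ω_out/ω_in = 13/17

13/17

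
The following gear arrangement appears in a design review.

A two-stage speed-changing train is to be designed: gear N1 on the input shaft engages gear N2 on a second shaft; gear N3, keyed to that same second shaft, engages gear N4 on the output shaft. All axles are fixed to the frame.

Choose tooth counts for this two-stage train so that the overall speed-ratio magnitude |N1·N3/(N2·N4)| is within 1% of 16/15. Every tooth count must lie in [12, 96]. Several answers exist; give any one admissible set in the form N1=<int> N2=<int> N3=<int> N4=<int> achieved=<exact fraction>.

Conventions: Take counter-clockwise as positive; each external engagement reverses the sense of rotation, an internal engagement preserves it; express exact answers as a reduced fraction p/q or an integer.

class = fixed-axis compound train [2-stage, 16/15 wanted]
target = 16/15 in lowest terms: an exact hit needs N1·N3 = k·16 and N2·N4 = k·15 for one integer k, every count in [12, 96]; additionally prefer no 1:1 stage (N1 ≠ N2, N3 ≠ N4)
k = 1…11: no 1:1-free in-range split of k·16 and k·15 into factor pairs; take k = 12
k = 12: N1·N3 = 192 = 12·16, N2·N4 = 180 = 15·12
achieved = 12·16/(15·12) = 16/15; |achieved − target| = 0 ≤ 4/375 ✓

N1=12 N2=15 N3=16 N4=12 achieved=16/15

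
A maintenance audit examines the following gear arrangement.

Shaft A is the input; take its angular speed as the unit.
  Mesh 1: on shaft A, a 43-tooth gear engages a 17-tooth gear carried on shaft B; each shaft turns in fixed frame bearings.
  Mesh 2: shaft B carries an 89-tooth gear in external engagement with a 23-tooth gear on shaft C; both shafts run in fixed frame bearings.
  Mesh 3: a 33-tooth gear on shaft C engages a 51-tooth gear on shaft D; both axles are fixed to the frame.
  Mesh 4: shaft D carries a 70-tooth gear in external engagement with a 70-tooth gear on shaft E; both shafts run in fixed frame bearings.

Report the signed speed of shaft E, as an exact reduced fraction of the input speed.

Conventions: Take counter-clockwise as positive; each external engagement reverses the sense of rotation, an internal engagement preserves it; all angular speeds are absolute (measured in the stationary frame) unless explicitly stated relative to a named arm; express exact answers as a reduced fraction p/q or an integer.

42097/6647

4-mesh fixed-axis compound train (all bearings frame-fixed)
mesh 1 [43T→17T]: |ω|/ω_in = 1×43/17 = 43/17, sense flips to −
mesh 2 [89T→23T]: |ω|/ω_in = (43/17)×89/23 = 3827/391, sense flips to +
mesh 3 [33T→51T]: |ω|/ω_in = (3827/391)×33/51 = 42097/6647, sense flips to −
mesh 4 [70T→70T]: |ω|/ω_in = (42097/6647)×70/70 = 42097/6647, sense flips to +
signed output speed (× input speed) = 42097/6647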